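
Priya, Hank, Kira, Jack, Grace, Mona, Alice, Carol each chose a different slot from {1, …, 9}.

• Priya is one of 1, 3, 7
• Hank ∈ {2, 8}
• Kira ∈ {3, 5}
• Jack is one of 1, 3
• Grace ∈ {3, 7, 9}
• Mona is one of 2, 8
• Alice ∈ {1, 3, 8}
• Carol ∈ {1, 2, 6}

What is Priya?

The 8 variables together cover exactly {1, 2, 3, 5, 6, 7, 8, 9} — 8 values for 8 variables — and 5 appears only in Kira's list, so Kira = 5.
The 7 still-open variables draw from only 7 values {1, 2, 3, 6, 7, 8, 9}, so each is used; only Carol can be 6, hence Carol = 6.
Among the 6 still-open variables, 9 fits only Grace (and all 6 values in {1, 2, 3, 7, 8, 9} must be used), so Grace = 9.
The 5 still-open variables draw from only 5 values {1, 2, 3, 7, 8}, so each is used; only Priya can be 7, hence Priya = 7.

7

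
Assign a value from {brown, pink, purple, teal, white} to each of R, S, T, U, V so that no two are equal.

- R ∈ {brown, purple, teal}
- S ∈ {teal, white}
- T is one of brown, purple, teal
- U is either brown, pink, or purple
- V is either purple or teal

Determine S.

The 5 variables draw from only 5 values {brown, pink, purple, teal, white}, so each is used; only U can be pink, hence U = pink.
The 4 still-open variables draw from only 4 values {brown, purple, teal, white}, so each is used; only S can be white, hence S = white.

white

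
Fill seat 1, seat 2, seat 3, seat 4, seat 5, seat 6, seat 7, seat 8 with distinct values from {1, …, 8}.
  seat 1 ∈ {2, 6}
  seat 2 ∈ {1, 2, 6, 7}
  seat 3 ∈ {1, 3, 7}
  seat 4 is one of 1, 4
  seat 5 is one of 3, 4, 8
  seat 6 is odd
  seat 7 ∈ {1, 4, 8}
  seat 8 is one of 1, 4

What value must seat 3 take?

The 8 variables draw from only 8 values {1, 2, 3, 4, 5, 6, 7, 8}, so each is used; only seat 6 can be 5, hence seat 6 = 5.
seat 4 and seat 8 between them cover only {1, 4} — a naked pair. Remove those values from seat 2, seat 3, seat 5, seat 7.
seat 7's domain is down to {8}, so seat 7 = 8. So seat 5 can't be 8.
seat 5 must be 3 (only option left). So seat 3 can't be 3.
So seat 3 = 7.

7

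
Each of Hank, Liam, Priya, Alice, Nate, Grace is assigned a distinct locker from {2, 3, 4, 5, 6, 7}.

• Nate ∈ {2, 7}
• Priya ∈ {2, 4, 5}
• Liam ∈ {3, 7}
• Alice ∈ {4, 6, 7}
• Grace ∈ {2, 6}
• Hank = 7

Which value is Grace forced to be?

6

Hank has just one choice, so Hank = 7. Eliminate 7 elsewhere: Liam, Alice, Nate.
Liam has just one choice, so Liam = 3.
That leaves Nate = 2. So Priya, Grace can't be 2.
So Grace = 6.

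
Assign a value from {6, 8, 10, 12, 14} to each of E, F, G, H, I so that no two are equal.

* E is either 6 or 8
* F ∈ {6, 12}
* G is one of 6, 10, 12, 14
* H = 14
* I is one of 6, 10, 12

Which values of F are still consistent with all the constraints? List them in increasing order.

6, 12

H's domain is down to {14}, so H = 14. Remove 14 from G.
The 4 still-open variables together cover exactly {6, 8, 10, 12} — 4 values for 4 variables — and 8 appears only in E's list, so E = 8.
No further eliminations apply; F can still be any of 6, 12.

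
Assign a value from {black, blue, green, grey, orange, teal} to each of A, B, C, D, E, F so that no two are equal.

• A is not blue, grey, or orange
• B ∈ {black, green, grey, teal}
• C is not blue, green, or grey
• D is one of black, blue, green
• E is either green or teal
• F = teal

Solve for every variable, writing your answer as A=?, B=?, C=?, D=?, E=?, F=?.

F has just one choice, so F = teal. Remove teal from A, B, C, E.
E has just one choice, so E = green. Strike green from A, B, D.
A has just one choice, so A = black. Remove black from B, C, D.
B has just one choice, so B = grey.
That leaves C = orange.
D must be blue (only option left).

A=black, B=grey, C=orange, D=blue, E=green, F=teal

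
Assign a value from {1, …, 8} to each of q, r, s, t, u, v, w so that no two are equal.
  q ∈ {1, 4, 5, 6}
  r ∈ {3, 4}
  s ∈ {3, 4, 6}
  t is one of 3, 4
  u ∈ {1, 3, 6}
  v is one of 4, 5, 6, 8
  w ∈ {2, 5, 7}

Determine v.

8

r and t between them cover only {3, 4} — a naked pair. Remove those values from q, s, u, v.
That leaves s = 6. Strike 6 from q, u, v.
u's domain is down to {1}, so u = 1. Strike 1 from q.
That leaves q = 5. So v, w can't be 5.
So v = 8.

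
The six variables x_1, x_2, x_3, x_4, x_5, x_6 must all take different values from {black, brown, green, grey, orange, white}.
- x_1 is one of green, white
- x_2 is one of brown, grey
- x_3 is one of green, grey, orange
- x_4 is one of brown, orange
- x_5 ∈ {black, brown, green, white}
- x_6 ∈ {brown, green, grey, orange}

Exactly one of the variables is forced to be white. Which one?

The 6 variables draw from only 6 values {black, brown, green, grey, orange, white}, so each is used; only x_5 can be black, hence x_5 = black.
The 5 still-open variables draw from only 5 values {brown, green, grey, orange, white}, so each is used; only x_1 can be white, hence x_1 = white.

x_1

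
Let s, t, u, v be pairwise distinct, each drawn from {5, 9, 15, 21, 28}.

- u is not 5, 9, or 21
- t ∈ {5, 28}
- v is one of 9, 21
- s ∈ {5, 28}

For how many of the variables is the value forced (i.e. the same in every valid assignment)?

s and t between them cover only {5, 28} — a naked pair. Remove those values from u.
u has just one choice, so u = 15.
Determined: u=15. The other variables each still have more than one consistent value. That makes 1.

1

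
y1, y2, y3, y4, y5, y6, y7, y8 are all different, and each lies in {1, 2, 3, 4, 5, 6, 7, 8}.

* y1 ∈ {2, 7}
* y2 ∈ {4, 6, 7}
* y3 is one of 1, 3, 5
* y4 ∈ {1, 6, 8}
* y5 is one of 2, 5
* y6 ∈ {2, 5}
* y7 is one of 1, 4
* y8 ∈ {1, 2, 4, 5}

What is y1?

7

The 8 variables draw from only 8 values {1, 2, 3, 4, 5, 6, 7, 8}, so each is used; only y3 can be 3, hence y3 = 3.
Among the 7 still-open variables, 8 fits only y4 (and all 7 values in {1, 2, 4, 5, 6, 7, 8} must be used), so y4 = 8.
The 6 still-open variables draw from only 6 values {1, 2, 4, 5, 6, 7}, so each is used; only y2 can be 6, hence y2 = 6.
Among the 5 still-open variables, 7 fits only y1 (and all 5 values in {1, 2, 4, 5, 7} must be used), so y1 = 7.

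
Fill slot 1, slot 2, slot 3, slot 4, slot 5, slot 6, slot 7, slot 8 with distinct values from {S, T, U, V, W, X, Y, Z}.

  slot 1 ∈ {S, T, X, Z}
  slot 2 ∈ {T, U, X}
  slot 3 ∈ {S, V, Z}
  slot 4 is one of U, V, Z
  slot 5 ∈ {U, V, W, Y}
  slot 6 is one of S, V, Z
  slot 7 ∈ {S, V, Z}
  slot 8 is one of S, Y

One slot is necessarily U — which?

Among the 8 variables, W fits only slot 5 (and all 8 values in {S, T, U, V, W, X, Y, Z} must be used), so slot 5 = W.
The 7 still-open variables draw from only 7 values {S, T, U, V, X, Y, Z}, so each is used; only slot 8 can be Y, hence slot 8 = Y.
The 3 variables slot 3, slot 6, slot 7 are confined to {S, V, Z}, which locks those values in; drop them from slot 1, slot 4.
So U goes to slot 4.

slot 4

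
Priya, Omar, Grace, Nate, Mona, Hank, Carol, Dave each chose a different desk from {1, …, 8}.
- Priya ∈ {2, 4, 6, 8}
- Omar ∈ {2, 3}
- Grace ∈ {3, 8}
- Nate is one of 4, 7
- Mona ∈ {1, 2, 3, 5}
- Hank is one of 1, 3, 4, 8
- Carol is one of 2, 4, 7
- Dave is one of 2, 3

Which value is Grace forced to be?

The 8 variables together cover exactly {1, 2, 3, 4, 5, 6, 7, 8} — 8 values for 8 variables — and 5 appears only in Mona's list, so Mona = 5.
The 7 still-open variables draw from only 7 values {1, 2, 3, 4, 6, 7, 8}, so each is used; only Hank can be 1, hence Hank = 1.
Among the 6 still-open variables, 6 fits only Priya (and all 6 values in {2, 3, 4, 6, 7, 8} must be used), so Priya = 6.
The 5 still-open variables together cover exactly {2, 3, 4, 7, 8} — 5 values for 5 variables — and 8 appears only in Grace's list, so Grace = 8.

8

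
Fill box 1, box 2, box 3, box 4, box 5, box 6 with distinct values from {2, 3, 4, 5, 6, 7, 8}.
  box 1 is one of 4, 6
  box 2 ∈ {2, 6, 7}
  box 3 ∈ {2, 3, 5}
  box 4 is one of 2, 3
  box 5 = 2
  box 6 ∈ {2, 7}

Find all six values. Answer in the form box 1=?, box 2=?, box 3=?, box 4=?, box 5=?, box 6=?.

box 1=4, box 2=6, box 3=5, box 4=3, box 5=2, box 6=7

box 5's domain is down to {2}, so box 5 = 2. So box 2, box 3, box 4, box 6 can't be 2.
box 6 has just one choice, so box 6 = 7. Remove 7 from box 2.
That leaves box 2 = 6. Strike 6 from box 1.
box 4 has just one choice, so box 4 = 3. Remove 3 from box 3.
box 1's domain is down to {4}, so box 1 = 4.
That leaves box 3 = 5.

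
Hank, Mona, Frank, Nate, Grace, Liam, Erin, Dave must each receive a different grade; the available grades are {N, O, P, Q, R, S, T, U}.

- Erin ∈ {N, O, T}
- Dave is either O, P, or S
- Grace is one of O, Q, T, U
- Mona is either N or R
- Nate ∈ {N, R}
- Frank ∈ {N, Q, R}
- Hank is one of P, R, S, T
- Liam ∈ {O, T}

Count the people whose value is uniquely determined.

Among the 8 variables, U fits only Grace (and all 8 values in {N, O, P, Q, R, S, T, U} must be used), so Grace = U.
Among the 7 still-open variables, Q fits only Frank (and all 7 values in {N, O, P, Q, R, S, T} must be used), so Frank = Q.
Mona and Nate between them cover only {N, R} — a naked pair. Remove those values from Hank, Erin.
Liam and Erin share exactly the 2 values {O, T}; by pigeonhole those values go to them, so strike O, T from Hank, Dave.
Determined: Frank=Q, Grace=U. The other people each still have more than one consistent value. That makes 2.

2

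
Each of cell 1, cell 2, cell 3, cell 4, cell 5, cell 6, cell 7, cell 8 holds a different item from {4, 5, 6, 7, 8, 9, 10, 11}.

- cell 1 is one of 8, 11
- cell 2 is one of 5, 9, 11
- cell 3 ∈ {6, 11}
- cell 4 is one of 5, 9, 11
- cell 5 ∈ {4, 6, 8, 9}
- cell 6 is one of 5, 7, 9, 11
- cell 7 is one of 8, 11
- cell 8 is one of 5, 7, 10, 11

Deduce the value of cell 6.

7

The 8 variables draw from only 8 values {4, 5, 6, 7, 8, 9, 10, 11}, so each is used; only cell 5 can be 4, hence cell 5 = 4.
The 7 still-open variables together cover exactly {5, 6, 7, 8, 9, 10, 11} — 7 values for 7 variables — and 6 appears only in cell 3's list, so cell 3 = 6.
The 6 still-open variables together cover exactly {5, 7, 8, 9, 10, 11} — 6 values for 6 variables — and 10 appears only in cell 8's list, so cell 8 = 10.
The 5 still-open variables together cover exactly {5, 7, 8, 9, 11} — 5 values for 5 variables — and 7 appears only in cell 6's list, so cell 6 = 7.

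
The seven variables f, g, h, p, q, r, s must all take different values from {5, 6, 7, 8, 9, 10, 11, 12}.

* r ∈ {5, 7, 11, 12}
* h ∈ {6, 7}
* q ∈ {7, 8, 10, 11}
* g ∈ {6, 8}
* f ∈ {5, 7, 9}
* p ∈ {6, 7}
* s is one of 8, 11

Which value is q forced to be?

The 2 variables h and p are confined to {6, 7}, which locks those values in; drop them from f, g, q, r.
g must be 8 (only option left). So q, s can't be 8.
s has just one choice, so s = 11. Strike 11 from q, r.
So q = 10.

10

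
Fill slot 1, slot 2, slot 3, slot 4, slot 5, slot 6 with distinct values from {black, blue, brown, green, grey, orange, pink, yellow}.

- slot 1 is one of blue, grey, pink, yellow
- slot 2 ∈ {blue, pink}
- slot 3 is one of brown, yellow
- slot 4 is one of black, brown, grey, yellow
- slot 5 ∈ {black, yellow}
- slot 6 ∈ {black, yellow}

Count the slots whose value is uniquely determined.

The 2 variables slot 5 and slot 6 are confined to {black, yellow}, which locks those values in; drop them from slot 1, slot 3, slot 4.
slot 3 must be brown (only option left). Remove brown from slot 4.
That leaves slot 4 = grey. Eliminate grey elsewhere: slot 1.
Determined: slot 3=brown, slot 4=grey. The other slots each still have more than one consistent value. That makes 2.

2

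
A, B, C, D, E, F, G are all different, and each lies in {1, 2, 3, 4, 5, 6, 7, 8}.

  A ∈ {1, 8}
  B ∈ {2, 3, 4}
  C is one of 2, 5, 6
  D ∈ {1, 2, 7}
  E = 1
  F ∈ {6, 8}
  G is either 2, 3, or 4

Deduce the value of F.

6

E's domain is down to {1}, so E = 1. Eliminate 1 elsewhere: A, D.
A has just one choice, so A = 8. So F can't be 8.
So F = 6.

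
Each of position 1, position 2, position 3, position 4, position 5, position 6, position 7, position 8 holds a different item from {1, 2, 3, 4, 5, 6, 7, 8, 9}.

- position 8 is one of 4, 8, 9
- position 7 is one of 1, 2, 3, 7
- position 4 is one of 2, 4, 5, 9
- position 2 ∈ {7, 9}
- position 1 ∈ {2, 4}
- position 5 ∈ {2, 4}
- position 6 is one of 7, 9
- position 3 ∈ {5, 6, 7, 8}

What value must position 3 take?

position 1 and position 5 share exactly the 2 values {2, 4}; by pigeonhole those values go to them, so strike 2, 4 from position 4, position 7, position 8.
position 2 and position 6 between them cover only {7, 9} — a naked pair. Remove those values from position 3, position 4, position 7, position 8.
position 4 has just one choice, so position 4 = 5. Strike 5 from position 3.
position 8 must be 8 (only option left). Remove 8 from position 3.
So position 3 = 6.

6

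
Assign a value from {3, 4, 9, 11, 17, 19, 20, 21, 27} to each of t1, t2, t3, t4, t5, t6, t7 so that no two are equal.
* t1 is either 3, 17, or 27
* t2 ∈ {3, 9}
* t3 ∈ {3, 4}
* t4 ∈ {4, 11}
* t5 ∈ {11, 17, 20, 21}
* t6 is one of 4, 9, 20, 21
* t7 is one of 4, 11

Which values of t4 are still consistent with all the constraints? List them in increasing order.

t4 and t7 between them cover only {4, 11} — a naked pair. Remove those values from t3, t5, t6.
That leaves t3 = 3. Strike 3 from t1, t2.
t2's domain is down to {9}, so t2 = 9. Eliminate 9 elsewhere: t6.
No further eliminations apply; t4 can still be any of 4, 11.

4, 11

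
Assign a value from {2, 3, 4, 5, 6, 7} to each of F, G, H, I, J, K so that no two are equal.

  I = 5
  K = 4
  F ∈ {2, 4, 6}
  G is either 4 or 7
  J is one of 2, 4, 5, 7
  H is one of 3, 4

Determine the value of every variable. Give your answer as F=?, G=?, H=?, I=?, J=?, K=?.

I's domain is down to {5}, so I = 5. Eliminate 5 elsewhere: J.
K has just one choice, so K = 4. So F, G, H, J can't be 4.
G must be 7 (only option left). Strike 7 from J.
H must be 3 (only option left).
That leaves J = 2. Remove 2 from F.
F's domain is down to {6}, so F = 6.

F=6, G=7, H=3, I=5, J=2, K=4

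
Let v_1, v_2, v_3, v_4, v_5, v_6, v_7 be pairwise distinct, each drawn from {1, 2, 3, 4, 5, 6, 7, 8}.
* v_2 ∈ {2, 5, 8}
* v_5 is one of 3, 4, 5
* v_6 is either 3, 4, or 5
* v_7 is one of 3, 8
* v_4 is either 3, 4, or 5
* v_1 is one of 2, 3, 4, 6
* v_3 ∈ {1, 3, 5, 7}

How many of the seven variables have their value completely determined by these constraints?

The 3 variables v_4, v_5, v_6 are confined to {3, 4, 5}, which locks those values in; drop them from v_1, v_2, v_3, v_7.
v_7 has just one choice, so v_7 = 8. Strike 8 from v_2.
v_2 must be 2 (only option left). Remove 2 from v_1.
v_1's domain is down to {6}, so v_1 = 6.
Determined: v_1=6, v_2=2, v_7=8. The other variables each still have more than one consistent value. That makes 3.

3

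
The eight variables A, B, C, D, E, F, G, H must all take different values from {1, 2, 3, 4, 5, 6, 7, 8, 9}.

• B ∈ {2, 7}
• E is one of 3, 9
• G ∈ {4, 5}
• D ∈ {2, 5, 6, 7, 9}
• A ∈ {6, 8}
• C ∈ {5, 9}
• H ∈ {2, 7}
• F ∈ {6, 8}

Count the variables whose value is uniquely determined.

2

The 8 variables together cover exactly {2, 3, 4, 5, 6, 7, 8, 9} — 8 values for 8 variables — and 3 appears only in E's list, so E = 3.
The 7 still-open variables draw from only 7 values {2, 4, 5, 6, 7, 8, 9}, so each is used; only G can be 4, hence G = 4.
A and F share exactly the 2 values {6, 8}; by pigeonhole those values go to them, so strike 6, 8 from D.
The 2 variables B and H are confined to {2, 7}, which locks those values in; drop them from D.
Determined: E=3, G=4. The other variables each still have more than one consistent value. That makes 2.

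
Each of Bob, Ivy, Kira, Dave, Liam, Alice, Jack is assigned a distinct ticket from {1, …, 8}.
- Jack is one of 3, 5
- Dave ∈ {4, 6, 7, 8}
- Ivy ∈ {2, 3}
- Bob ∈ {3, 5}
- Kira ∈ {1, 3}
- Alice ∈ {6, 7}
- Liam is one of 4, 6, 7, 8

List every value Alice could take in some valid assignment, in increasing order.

6, 7

Bob and Jack between them cover only {3, 5} — a naked pair. Remove those values from Ivy, Kira.
Ivy's domain is down to {2}, so Ivy = 2.
Kira's domain is down to {1}, so Kira = 1.
No further eliminations apply; Alice can still be any of 6, 7.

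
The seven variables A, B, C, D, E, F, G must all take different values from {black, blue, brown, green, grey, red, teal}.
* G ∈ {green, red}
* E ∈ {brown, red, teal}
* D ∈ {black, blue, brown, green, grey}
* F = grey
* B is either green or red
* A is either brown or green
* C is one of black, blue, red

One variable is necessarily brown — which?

F has just one choice, so F = grey. Remove grey from D.
The 6 still-open variables draw from only 6 values {black, blue, brown, green, red, teal}, so each is used; only E can be teal, hence E = teal.
B and G share exactly the 2 values {green, red}; by pigeonhole those values go to them, so strike green, red from A, C, D.
So brown goes to A.

A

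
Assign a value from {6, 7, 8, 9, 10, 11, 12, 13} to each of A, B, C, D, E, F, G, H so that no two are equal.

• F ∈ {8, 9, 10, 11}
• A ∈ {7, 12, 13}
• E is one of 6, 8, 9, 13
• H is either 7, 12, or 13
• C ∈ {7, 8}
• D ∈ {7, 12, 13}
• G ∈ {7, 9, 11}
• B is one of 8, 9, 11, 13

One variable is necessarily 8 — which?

Among the 8 variables, 6 fits only E (and all 8 values in {6, 7, 8, 9, 10, 11, 12, 13} must be used), so E = 6.
Among the 7 still-open variables, 10 fits only F (and all 7 values in {7, 8, 9, 10, 11, 12, 13} must be used), so F = 10.
A, D, H between them cover only {7, 12, 13} — a naked triple. Remove those values from B, C, G.
So 8 goes to C.

C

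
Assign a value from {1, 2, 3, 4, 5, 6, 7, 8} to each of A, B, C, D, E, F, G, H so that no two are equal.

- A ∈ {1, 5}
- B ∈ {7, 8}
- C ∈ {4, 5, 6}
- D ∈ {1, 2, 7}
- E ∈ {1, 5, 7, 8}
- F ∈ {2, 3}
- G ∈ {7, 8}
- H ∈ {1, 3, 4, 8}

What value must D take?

2

Among the 8 variables, 6 fits only C (and all 8 values in {1, 2, 3, 4, 5, 6, 7, 8} must be used), so C = 6.
Among the 7 still-open variables, 4 fits only H (and all 7 values in {1, 2, 3, 4, 5, 7, 8} must be used), so H = 4.
Among the 6 still-open variables, 3 fits only F (and all 6 values in {1, 2, 3, 5, 7, 8} must be used), so F = 3.
The 5 still-open variables draw from only 5 values {1, 2, 5, 7, 8}, so each is used; only D can be 2, hence D = 2.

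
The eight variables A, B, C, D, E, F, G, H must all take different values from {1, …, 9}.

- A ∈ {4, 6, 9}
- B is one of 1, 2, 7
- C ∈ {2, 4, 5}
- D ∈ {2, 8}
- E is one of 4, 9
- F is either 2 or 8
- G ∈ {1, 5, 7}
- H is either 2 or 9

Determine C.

Among the 8 variables, 6 fits only A (and all 8 values in {1, 2, 4, 5, 6, 7, 8, 9} must be used), so A = 6.
D and F share exactly the 2 values {2, 8}; by pigeonhole those values go to them, so strike 2, 8 from B, C, H.
That leaves H = 9. Remove 9 from E.
E's domain is down to {4}, so E = 4. Remove 4 from C.
So C = 5.

5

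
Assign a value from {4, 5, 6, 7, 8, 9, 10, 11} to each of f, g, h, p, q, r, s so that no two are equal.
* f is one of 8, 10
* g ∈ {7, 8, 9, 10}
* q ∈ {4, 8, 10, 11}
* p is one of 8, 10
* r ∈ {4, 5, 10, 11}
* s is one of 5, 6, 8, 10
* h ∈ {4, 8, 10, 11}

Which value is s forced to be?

6

The 2 variables f and p are confined to {8, 10}, which locks those values in; drop them from g, h, q, r, s.
The 2 variables h and q are confined to {4, 11}, which locks those values in; drop them from r.
r's domain is down to {5}, so r = 5. Eliminate 5 elsewhere: s.
So s = 6.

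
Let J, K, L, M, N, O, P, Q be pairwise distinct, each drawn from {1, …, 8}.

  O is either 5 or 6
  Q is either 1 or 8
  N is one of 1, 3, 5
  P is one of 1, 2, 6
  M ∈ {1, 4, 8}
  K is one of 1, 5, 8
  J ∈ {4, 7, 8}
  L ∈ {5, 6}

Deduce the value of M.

The 8 variables together cover exactly {1, 2, 3, 4, 5, 6, 7, 8} — 8 values for 8 variables — and 2 appears only in P's list, so P = 2.
The 7 still-open variables together cover exactly {1, 3, 4, 5, 6, 7, 8} — 7 values for 7 variables — and 3 appears only in N's list, so N = 3.
The 6 still-open variables together cover exactly {1, 4, 5, 6, 7, 8} — 6 values for 6 variables — and 7 appears only in J's list, so J = 7.
Among the 5 still-open variables, 4 fits only M (and all 5 values in {1, 4, 5, 6, 8} must be used), so M = 4.

4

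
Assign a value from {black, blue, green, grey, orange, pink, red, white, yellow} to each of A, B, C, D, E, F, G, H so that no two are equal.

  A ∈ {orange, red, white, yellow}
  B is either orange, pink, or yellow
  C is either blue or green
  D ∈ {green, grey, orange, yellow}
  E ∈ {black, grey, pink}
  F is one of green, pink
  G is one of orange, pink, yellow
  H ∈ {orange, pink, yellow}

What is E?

black

B, G, H between them cover only {orange, pink, yellow} — a naked triple. Remove those values from A, D, E, F.
F has just one choice, so F = green. Eliminate green elsewhere: C, D.
That leaves C = blue.
D must be grey (only option left). So E can't be grey.
So E = black.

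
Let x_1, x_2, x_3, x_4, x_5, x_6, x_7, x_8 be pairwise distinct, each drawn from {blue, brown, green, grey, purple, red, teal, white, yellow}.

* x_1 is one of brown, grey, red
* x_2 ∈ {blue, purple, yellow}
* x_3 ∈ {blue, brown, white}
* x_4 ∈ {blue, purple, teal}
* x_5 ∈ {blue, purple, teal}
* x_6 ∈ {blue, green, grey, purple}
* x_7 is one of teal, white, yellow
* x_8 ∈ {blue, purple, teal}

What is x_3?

x_4, x_5, x_8 between them cover only {blue, purple, teal} — a naked triple. Remove those values from x_2, x_3, x_6, x_7.
x_2's domain is down to {yellow}, so x_2 = yellow. So x_7 can't be yellow.
x_7 must be white (only option left). So x_3 can't be white.
So x_3 = brown.

brown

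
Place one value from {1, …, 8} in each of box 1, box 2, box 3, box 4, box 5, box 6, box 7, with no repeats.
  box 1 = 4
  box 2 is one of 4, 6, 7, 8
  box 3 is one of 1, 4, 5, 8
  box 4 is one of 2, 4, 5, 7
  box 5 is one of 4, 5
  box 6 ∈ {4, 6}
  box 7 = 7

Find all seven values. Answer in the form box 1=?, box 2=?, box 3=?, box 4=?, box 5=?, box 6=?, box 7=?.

box 1=4, box 2=8, box 3=1, box 4=2, box 5=5, box 6=6, box 7=7

box 1's domain is down to {4}, so box 1 = 4. So box 2, box 3, box 4, box 5, box 6 can't be 4.
That leaves box 5 = 5. Eliminate 5 elsewhere: box 3, box 4.
box 6's domain is down to {6}, so box 6 = 6. So box 2 can't be 6.
box 7 has just one choice, so box 7 = 7. Remove 7 from box 2, box 4.
box 2 must be 8 (only option left). So box 3 can't be 8.
box 3 must be 1 (only option left).
That leaves box 4 = 2.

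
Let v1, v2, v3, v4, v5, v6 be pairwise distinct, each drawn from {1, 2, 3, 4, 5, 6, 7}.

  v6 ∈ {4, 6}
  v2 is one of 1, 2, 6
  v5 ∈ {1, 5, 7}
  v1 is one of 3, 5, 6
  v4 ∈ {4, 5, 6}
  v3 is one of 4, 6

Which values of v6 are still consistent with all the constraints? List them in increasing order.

The 2 variables v3 and v6 are confined to {4, 6}, which locks those values in; drop them from v1, v2, v4.
v4's domain is down to {5}, so v4 = 5. Remove 5 from v1, v5.
v1 must be 3 (only option left).
No further eliminations apply; v6 can still be any of 4, 6.

4, 6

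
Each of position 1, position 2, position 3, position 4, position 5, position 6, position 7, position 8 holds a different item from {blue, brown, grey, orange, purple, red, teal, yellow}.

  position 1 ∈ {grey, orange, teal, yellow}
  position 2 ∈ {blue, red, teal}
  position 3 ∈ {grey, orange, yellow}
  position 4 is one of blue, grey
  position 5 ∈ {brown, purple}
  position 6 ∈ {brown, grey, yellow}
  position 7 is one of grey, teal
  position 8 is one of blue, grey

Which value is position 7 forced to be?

The 8 variables draw from only 8 values {blue, brown, grey, orange, purple, red, teal, yellow}, so each is used; only position 5 can be purple, hence position 5 = purple.
The 7 still-open variables together cover exactly {blue, brown, grey, orange, red, teal, yellow} — 7 values for 7 variables — and brown appears only in position 6's list, so position 6 = brown.
Among the 6 still-open variables, red fits only position 2 (and all 6 values in {blue, grey, orange, red, teal, yellow} must be used), so position 2 = red.
position 4 and position 8 between them cover only {blue, grey} — a naked pair. Remove those values from position 1, position 3, position 7.
So position 7 = teal.

teal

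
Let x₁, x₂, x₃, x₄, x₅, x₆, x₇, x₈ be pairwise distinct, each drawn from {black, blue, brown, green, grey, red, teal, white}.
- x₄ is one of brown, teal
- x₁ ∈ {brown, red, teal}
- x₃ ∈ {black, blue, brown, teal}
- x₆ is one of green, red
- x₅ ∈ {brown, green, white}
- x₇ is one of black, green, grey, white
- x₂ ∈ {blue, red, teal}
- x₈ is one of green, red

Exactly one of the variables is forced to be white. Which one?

x₅

The 8 variables draw from only 8 values {black, blue, brown, green, grey, red, teal, white}, so each is used; only x₇ can be grey, hence x₇ = grey.
Among the 7 still-open variables, black fits only x₃ (and all 7 values in {black, blue, brown, green, red, teal, white} must be used), so x₃ = black.
The 6 still-open variables together cover exactly {blue, brown, green, red, teal, white} — 6 values for 6 variables — and blue appears only in x₂'s list, so x₂ = blue.
The 5 still-open variables draw from only 5 values {brown, green, red, teal, white}, so each is used; only x₅ can be white, hence x₅ = white.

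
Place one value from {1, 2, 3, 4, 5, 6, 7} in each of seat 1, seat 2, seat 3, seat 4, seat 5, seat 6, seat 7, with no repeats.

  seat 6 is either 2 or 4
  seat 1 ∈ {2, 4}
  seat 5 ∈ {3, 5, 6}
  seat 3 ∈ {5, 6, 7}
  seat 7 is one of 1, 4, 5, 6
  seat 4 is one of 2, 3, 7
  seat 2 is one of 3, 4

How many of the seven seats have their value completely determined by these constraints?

The 7 variables draw from only 7 values {1, 2, 3, 4, 5, 6, 7}, so each is used; only seat 7 can be 1, hence seat 7 = 1.
The 2 variables seat 1 and seat 6 are confined to {2, 4}, which locks those values in; drop them from seat 2, seat 4.
seat 2's domain is down to {3}, so seat 2 = 3. So seat 4, seat 5 can't be 3.
seat 4 must be 7 (only option left). So seat 3 can't be 7.
Determined: seat 2=3, seat 4=7, seat 7=1. The other seats each still have more than one consistent value. That makes 3.

3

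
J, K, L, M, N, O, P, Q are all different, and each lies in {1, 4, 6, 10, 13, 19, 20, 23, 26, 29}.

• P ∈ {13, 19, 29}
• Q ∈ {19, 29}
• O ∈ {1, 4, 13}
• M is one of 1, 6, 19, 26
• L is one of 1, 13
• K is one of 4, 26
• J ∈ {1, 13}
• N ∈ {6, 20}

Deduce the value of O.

4

Among the 8 variables, 20 fits only N (and all 8 values in {1, 4, 6, 13, 19, 20, 26, 29} must be used), so N = 20.
The 7 still-open variables together cover exactly {1, 4, 6, 13, 19, 26, 29} — 7 values for 7 variables — and 6 appears only in M's list, so M = 6.
The 6 still-open variables together cover exactly {1, 4, 13, 19, 26, 29} — 6 values for 6 variables — and 26 appears only in K's list, so K = 26.
The 5 still-open variables together cover exactly {1, 4, 13, 19, 29} — 5 values for 5 variables — and 4 appears only in O's list, so O = 4.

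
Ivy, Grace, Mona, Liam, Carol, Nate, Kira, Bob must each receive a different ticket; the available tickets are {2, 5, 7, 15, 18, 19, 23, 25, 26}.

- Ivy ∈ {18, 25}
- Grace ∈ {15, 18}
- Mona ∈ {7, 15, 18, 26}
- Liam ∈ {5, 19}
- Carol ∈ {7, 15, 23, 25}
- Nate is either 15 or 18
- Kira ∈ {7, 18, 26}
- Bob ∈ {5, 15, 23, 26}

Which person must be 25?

Ivy

Among the 8 variables, 19 fits only Liam (and all 8 values in {5, 7, 15, 18, 19, 23, 25, 26} must be used), so Liam = 19.
The 7 still-open variables together cover exactly {5, 7, 15, 18, 23, 25, 26} — 7 values for 7 variables — and 5 appears only in Bob's list, so Bob = 5.
Among the 6 still-open variables, 23 fits only Carol (and all 6 values in {7, 15, 18, 23, 25, 26} must be used), so Carol = 23.
Among the 5 still-open variables, 25 fits only Ivy (and all 5 values in {7, 15, 18, 25, 26} must be used), so Ivy = 25.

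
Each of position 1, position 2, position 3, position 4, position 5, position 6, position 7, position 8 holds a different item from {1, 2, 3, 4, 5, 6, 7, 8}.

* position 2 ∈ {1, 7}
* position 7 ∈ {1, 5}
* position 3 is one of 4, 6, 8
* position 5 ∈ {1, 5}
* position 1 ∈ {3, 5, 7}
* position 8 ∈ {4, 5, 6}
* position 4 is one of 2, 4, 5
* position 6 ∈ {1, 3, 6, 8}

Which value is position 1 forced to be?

3

The 8 variables together cover exactly {1, 2, 3, 4, 5, 6, 7, 8} — 8 values for 8 variables — and 2 appears only in position 4's list, so position 4 = 2.
position 5 and position 7 between them cover only {1, 5} — a naked pair. Remove those values from position 1, position 2, position 6, position 8.
position 2 has just one choice, so position 2 = 7. Remove 7 from position 1.
So position 1 = 3.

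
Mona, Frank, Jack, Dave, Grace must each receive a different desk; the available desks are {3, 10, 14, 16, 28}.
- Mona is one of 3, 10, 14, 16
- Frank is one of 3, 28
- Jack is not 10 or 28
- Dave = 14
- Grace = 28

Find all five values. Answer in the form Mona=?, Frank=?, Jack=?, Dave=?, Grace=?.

Mona=10, Frank=3, Jack=16, Dave=14, Grace=28

Dave has just one choice, so Dave = 14. Strike 14 from Mona, Jack.
Grace has just one choice, so Grace = 28. So Frank can't be 28.
Frank must be 3 (only option left). So Mona, Jack can't be 3.
That leaves Jack = 16. Strike 16 from Mona.
Mona must be 10 (only option left).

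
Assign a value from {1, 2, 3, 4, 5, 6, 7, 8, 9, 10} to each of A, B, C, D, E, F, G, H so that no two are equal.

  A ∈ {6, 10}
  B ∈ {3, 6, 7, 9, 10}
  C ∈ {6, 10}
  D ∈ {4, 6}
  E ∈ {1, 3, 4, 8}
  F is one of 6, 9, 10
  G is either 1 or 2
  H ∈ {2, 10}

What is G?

1

A and C share exactly the 2 values {6, 10}; by pigeonhole those values go to them, so strike 6, 10 from B, D, F, H.
D's domain is down to {4}, so D = 4. Strike 4 from E.
F's domain is down to {9}, so F = 9. Strike 9 from B.
H has just one choice, so H = 2. Strike 2 from G.
So G = 1.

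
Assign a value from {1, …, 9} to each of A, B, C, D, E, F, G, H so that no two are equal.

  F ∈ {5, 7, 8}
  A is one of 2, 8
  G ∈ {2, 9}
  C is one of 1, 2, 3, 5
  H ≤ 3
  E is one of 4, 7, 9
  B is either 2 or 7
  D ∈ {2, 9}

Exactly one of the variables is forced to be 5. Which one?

F

The 8 variables together cover exactly {1, 2, 3, 4, 5, 7, 8, 9} — 8 values for 8 variables — and 4 appears only in E's list, so E = 4.
D and G share exactly the 2 values {2, 9}; by pigeonhole those values go to them, so strike 2, 9 from A, B, C, H.
A must be 8 (only option left). Strike 8 from F.
B must be 7 (only option left). Strike 7 from F.
So 5 goes to F.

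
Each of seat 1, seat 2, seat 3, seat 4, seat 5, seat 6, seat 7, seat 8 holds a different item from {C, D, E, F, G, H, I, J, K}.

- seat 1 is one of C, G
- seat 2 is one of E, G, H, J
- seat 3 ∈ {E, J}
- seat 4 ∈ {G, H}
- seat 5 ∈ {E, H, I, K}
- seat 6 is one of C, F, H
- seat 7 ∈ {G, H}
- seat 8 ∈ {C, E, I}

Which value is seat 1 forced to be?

The 8 variables together cover exactly {C, E, F, G, H, I, J, K} — 8 values for 8 variables — and F appears only in seat 6's list, so seat 6 = F.
The 7 still-open variables together cover exactly {C, E, G, H, I, J, K} — 7 values for 7 variables — and K appears only in seat 5's list, so seat 5 = K.
The 6 still-open variables together cover exactly {C, E, G, H, I, J} — 6 values for 6 variables — and I appears only in seat 8's list, so seat 8 = I.
Among the 5 still-open variables, C fits only seat 1 (and all 5 values in {C, E, G, H, J} must be used), so seat 1 = C.

C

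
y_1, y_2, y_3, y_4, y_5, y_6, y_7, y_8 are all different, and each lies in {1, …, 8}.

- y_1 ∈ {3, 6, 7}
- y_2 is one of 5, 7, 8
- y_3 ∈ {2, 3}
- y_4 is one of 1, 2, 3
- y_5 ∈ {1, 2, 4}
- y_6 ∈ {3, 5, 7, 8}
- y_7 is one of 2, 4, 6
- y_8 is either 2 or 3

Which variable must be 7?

y_3 and y_8 between them cover only {2, 3} — a naked pair. Remove those values from y_1, y_4, y_5, y_6, y_7.
y_4 has just one choice, so y_4 = 1. Eliminate 1 elsewhere: y_5.
y_5 has just one choice, so y_5 = 4. Strike 4 from y_7.
y_7's domain is down to {6}, so y_7 = 6. Remove 6 from y_1.

y_1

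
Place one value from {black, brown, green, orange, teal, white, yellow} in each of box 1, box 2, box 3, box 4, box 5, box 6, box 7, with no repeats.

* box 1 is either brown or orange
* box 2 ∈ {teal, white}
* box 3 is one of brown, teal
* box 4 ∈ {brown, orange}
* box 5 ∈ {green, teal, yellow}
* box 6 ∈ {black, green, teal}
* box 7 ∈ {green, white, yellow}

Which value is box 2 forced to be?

white

Among the 7 variables, black fits only box 6 (and all 7 values in {black, brown, green, orange, teal, white, yellow} must be used), so box 6 = black.
The 2 variables box 1 and box 4 are confined to {brown, orange}, which locks those values in; drop them from box 3.
box 3 has just one choice, so box 3 = teal. So box 2, box 5 can't be teal.
So box 2 = white.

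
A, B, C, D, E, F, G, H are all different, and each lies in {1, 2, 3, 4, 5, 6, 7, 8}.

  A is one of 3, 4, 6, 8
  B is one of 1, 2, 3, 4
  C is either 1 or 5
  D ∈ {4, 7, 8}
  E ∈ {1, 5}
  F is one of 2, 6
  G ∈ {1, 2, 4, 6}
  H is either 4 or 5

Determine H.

4

The 8 variables together cover exactly {1, 2, 3, 4, 5, 6, 7, 8} — 8 values for 8 variables — and 7 appears only in D's list, so D = 7.
Among the 7 still-open variables, 8 fits only A (and all 7 values in {1, 2, 3, 4, 5, 6, 8} must be used), so A = 8.
The 6 still-open variables together cover exactly {1, 2, 3, 4, 5, 6} — 6 values for 6 variables — and 3 appears only in B's list, so B = 3.
C and E between them cover only {1, 5} — a naked pair. Remove those values from G, H.
So H = 4.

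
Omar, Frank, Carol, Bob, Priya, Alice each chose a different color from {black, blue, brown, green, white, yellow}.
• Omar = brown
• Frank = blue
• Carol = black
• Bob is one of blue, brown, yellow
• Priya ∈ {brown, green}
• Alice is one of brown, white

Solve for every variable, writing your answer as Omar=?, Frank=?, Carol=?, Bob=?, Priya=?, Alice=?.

Omar=brown, Frank=blue, Carol=black, Bob=yellow, Priya=green, Alice=white

Omar must be brown (only option left). Remove brown from Bob, Priya, Alice.
Frank has just one choice, so Frank = blue. Strike blue from Bob.
Carol has just one choice, so Carol = black.
Bob has just one choice, so Bob = yellow.
Priya's domain is down to {green}, so Priya = green.
Alice has just one choice, so Alice = white.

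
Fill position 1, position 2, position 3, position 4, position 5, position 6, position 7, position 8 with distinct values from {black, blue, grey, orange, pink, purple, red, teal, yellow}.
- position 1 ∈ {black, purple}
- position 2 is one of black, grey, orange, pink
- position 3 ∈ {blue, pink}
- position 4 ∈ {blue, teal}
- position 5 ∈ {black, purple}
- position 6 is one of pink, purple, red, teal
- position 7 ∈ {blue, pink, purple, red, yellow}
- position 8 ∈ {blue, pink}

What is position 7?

position 1 and position 5 share exactly the 2 values {black, purple}; by pigeonhole those values go to them, so strike black, purple from position 2, position 6, position 7.
The 2 variables position 3 and position 8 are confined to {blue, pink}, which locks those values in; drop them from position 2, position 4, position 6, position 7.
position 4 must be teal (only option left). Strike teal from position 6.
That leaves position 6 = red. Eliminate red elsewhere: position 7.
So position 7 = yellow.

yellow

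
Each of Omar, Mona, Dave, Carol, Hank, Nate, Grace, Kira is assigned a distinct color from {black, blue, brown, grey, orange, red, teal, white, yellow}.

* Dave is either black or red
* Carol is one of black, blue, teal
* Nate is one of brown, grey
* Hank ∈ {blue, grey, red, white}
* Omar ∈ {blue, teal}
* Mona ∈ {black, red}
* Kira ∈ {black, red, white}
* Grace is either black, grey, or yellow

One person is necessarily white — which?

Kira

Among the 8 variables, brown fits only Nate (and all 8 values in {black, blue, brown, grey, red, teal, white, yellow} must be used), so Nate = brown.
The 7 still-open variables draw from only 7 values {black, blue, grey, red, teal, white, yellow}, so each is used; only Grace can be yellow, hence Grace = yellow.
Among the 6 still-open variables, grey fits only Hank (and all 6 values in {black, blue, grey, red, teal, white} must be used), so Hank = grey.
Among the 5 still-open variables, white fits only Kira (and all 5 values in {black, blue, red, teal, white} must be used), so Kira = white.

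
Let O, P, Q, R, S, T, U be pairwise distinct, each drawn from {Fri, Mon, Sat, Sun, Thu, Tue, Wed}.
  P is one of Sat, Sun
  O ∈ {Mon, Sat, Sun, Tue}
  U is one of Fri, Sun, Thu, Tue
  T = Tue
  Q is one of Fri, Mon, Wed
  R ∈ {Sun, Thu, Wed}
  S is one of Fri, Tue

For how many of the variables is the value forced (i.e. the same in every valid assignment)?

T has just one choice, so T = Tue. Eliminate Tue elsewhere: O, S, U.
That leaves S = Fri. Strike Fri from Q, U.
Determined: S=Fri, T=Tue. The other variables each still have more than one consistent value. That makes 2.

2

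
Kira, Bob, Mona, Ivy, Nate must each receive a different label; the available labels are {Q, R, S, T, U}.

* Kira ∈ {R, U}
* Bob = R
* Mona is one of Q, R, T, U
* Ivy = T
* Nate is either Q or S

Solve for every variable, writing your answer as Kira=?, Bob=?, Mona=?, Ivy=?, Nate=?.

Kira=U, Bob=R, Mona=Q, Ivy=T, Nate=S

Bob's domain is down to {R}, so Bob = R. Remove R from Kira, Mona.
Ivy has just one choice, so Ivy = T. Eliminate T elsewhere: Mona.
Kira's domain is down to {U}, so Kira = U. Strike U from Mona.
Mona's domain is down to {Q}, so Mona = Q. Remove Q from Nate.
Nate's domain is down to {S}, so Nate = S.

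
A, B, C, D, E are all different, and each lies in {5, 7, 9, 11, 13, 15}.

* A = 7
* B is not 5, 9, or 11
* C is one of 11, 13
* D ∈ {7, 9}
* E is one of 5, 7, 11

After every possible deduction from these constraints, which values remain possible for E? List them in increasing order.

A's domain is down to {7}, so A = 7. Remove 7 from B, D, E.
D must be 9 (only option left).
No further eliminations apply; E can still be any of 5, 11.

5, 11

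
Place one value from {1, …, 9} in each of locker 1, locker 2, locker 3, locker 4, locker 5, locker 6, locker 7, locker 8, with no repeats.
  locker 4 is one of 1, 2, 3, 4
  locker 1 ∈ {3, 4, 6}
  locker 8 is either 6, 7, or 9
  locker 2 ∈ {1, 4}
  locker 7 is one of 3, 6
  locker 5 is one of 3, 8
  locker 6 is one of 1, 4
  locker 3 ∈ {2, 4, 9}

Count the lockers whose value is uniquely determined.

The 8 variables draw from only 8 values {1, 2, 3, 4, 6, 7, 8, 9}, so each is used; only locker 8 can be 7, hence locker 8 = 7.
The 7 still-open variables draw from only 7 values {1, 2, 3, 4, 6, 8, 9}, so each is used; only locker 5 can be 8, hence locker 5 = 8.
The 6 still-open variables draw from only 6 values {1, 2, 3, 4, 6, 9}, so each is used; only locker 3 can be 9, hence locker 3 = 9.
The 5 still-open variables draw from only 5 values {1, 2, 3, 4, 6}, so each is used; only locker 4 can be 2, hence locker 4 = 2.
locker 2 and locker 6 between them cover only {1, 4} — a naked pair. Remove those values from locker 1.
Determined: locker 3=9, locker 4=2, locker 5=8, locker 8=7. The other lockers each still have more than one consistent value. That makes 4.

4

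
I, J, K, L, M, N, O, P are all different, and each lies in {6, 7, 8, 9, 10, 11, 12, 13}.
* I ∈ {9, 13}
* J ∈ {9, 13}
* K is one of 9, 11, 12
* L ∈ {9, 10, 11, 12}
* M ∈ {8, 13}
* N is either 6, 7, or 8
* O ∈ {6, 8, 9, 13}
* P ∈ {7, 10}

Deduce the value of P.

I and J share exactly the 2 values {9, 13}; by pigeonhole those values go to them, so strike 9, 13 from K, L, M, O.
M's domain is down to {8}, so M = 8. Remove 8 from N, O.
O has just one choice, so O = 6. Strike 6 from N.
That leaves N = 7. Strike 7 from P.
So P = 10.

10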